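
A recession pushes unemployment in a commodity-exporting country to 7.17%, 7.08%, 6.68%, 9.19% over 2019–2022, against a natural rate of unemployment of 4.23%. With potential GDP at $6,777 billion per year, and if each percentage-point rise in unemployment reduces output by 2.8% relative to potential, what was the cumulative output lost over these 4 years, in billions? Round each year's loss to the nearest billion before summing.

Year 2019: gap = -2.8 × (7.17 - 4.23) = -8.232%, loss ≈ 6777 × 8.232/100 ≈ 558.
Year 2020: gap = -2.8 × (7.08 - 4.23) = -7.98%, loss ≈ 6777 × 7.98/100 ≈ 541.
Year 2021: gap = -2.8 × (6.68 - 4.23) = -6.86%, loss ≈ 6777 × 6.86/100 ≈ 465.
Year 2022: gap = -2.8 × (9.19 - 4.23) = -13.888%, loss ≈ 6777 × 13.888/100 ≈ 941.
Total lost output = 558 + 541 + 465 + 941 = 2505 billion.

$2,505 billion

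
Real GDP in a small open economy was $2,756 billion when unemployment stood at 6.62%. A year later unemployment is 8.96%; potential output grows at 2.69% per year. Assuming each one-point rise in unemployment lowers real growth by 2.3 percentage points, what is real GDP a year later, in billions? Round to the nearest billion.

Δu = 8.96 - 6.62 = 2.34 points.
Okun's law (growth form): g_Y = g_Y* - β × Δu = 2.69 - 2.3 × (2.34) = 2.69 - 5.382 = -2.692%.
Real GDP in the next year = 2756 × (1 - 2.692/100) = 2756 × 0.97308 ≈ 2682 billion.

$2,682 billion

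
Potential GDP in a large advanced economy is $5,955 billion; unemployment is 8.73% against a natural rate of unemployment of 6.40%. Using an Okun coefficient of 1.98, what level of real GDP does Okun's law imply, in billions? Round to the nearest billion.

$5,680 billion

Unemployment gap = 8.73 - 6.4 = 2.33 points, so the output gap is -1.98 × 2.33 = -4.6134%.
Actual GDP = 5955 × (1 - 4.6134/100) = 5955 × 0.953866 ≈ 5680 billion.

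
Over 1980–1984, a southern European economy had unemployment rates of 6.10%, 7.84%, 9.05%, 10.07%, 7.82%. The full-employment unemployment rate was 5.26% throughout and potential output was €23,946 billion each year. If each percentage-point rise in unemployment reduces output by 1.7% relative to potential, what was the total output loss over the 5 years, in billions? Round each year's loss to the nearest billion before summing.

Year 1980: gap = -1.7 × (6.1 - 5.26) = -1.428%, loss ≈ 23946 × 1.428/100 ≈ 342.
Year 1981: gap = -1.7 × (7.84 - 5.26) = -4.386%, loss ≈ 23946 × 4.386/100 ≈ 1050.
Year 1982: gap = -1.7 × (9.05 - 5.26) = -6.443%, loss ≈ 23946 × 6.443/100 ≈ 1543.
Year 1983: gap = -1.7 × (10.07 - 5.26) = -8.177%, loss ≈ 23946 × 8.177/100 ≈ 1958.
Year 1984: gap = -1.7 × (7.82 - 5.26) = -4.352%, loss ≈ 23946 × 4.352/100 ≈ 1042.
Total lost output = 342 + 1050 + 1543 + 1958 + 1042 = 5935 billion.

€5,935 billion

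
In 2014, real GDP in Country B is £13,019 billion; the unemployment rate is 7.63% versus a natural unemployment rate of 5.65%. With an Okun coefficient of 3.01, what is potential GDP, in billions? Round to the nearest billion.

Unemployment gap = 7.63 - 5.65 = 1.98 points, so output gap = -3.01 × 1.98 = -5.9598%.
Since Y = Y* × (1 + gap/100), Y* = 13019/0.940402 ≈ 13844 billion.

£13,844 billion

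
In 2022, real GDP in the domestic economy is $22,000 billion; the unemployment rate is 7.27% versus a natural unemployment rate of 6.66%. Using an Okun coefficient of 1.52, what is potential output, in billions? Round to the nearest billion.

Unemployment gap = 7.27 - 6.66 = 0.61 points, so output gap = -1.52 × 0.61 = -0.9272%.
Since Y = Y* × (1 + gap/100), Y* = 22000/0.990728 ≈ 22206 billion.

$22,206 billion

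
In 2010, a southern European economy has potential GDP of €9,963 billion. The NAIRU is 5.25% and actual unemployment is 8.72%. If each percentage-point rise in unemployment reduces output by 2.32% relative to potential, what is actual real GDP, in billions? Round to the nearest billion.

€9,161 billion

Unemployment gap = 8.72 - 5.25 = 3.47 points, so the output gap is -2.32 × 3.47 = -8.0504%.
Actual GDP = 9963 × (1 - 8.0504/100) = 9963 × 0.919496 ≈ 9161 billion.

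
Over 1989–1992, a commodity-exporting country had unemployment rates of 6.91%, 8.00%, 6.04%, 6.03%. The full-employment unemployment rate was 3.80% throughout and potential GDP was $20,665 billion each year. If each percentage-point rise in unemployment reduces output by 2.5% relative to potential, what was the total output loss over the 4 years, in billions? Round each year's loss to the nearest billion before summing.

$6,086 billion

Year 1989: gap = -2.5 × (6.91 - 3.8) = -7.775%, loss ≈ 20665 × 7.775/100 ≈ 1607.
Year 1990: gap = -2.5 × (8 - 3.8) = -10.5%, loss ≈ 20665 × 10.5/100 ≈ 2170.
Year 1991: gap = -2.5 × (6.04 - 3.8) = -5.6%, loss ≈ 20665 × 5.6/100 ≈ 1157.
Year 1992: gap = -2.5 × (6.03 - 3.8) = -5.575%, loss ≈ 20665 × 5.575/100 ≈ 1152.
Total lost output = 1607 + 2170 + 1157 + 1152 = 6086 billion.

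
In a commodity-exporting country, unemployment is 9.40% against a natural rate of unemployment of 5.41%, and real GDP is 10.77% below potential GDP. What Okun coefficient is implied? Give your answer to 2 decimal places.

β ≈ 2.70

Okun's law: output gap = -β × (u - u*).
-10.77 = -β × (9.4 - 5.41) = -β × 3.99, so β = 10.77/3.99 = 2.70.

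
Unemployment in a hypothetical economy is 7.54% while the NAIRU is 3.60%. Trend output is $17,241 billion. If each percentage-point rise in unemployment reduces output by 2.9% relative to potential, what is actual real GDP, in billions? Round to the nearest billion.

Unemployment gap = 7.54 - 3.6 = 3.94 points, so the output gap is -2.9 × 3.94 = -11.426%.
Actual GDP = 17241 × (1 - 11.426/100) = 17241 × 0.88574 ≈ 15271 billion.

$15,271 billion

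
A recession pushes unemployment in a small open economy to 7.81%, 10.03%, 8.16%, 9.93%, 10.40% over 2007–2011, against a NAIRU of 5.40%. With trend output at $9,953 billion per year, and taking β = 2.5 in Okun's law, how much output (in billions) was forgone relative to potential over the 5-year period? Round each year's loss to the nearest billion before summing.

Year 2007: gap = -2.5 × (7.81 - 5.4) = -6.025%, loss ≈ 9953 × 6.025/100 ≈ 600.
Year 2008: gap = -2.5 × (10.03 - 5.4) = -11.575%, loss ≈ 9953 × 11.575/100 ≈ 1152.
Year 2009: gap = -2.5 × (8.16 - 5.4) = -6.9%, loss ≈ 9953 × 6.9/100 ≈ 687.
Year 2010: gap = -2.5 × (9.93 - 5.4) = -11.325%, loss ≈ 9953 × 11.325/100 ≈ 1127.
Year 2011: gap = -2.5 × (10.4 - 5.4) = -12.5%, loss ≈ 9953 × 12.5/100 ≈ 1244.
Total lost output = 600 + 1152 + 687 + 1127 + 1244 = 4810 billion.

$4,810 billion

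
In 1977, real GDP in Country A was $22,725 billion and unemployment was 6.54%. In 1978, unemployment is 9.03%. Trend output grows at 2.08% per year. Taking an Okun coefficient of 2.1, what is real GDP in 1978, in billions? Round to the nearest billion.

Δu = 9.03 - 6.54 = 2.49 points.
Okun's law (growth form): g_Y = g_Y* - β × Δu = 2.08 - 2.1 × (2.49) = 2.08 - 5.229 = -3.149%.
Real GDP in the next year = 22725 × (1 - 3.149/100) = 22725 × 0.96851 ≈ 22009 billion.

$22,009 billion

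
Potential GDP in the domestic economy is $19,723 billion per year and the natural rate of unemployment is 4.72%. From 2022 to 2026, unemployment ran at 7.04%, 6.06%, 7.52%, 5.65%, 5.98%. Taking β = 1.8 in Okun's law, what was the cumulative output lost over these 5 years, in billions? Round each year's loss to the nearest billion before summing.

$3,071 billion

Year 2022: gap = -1.8 × (7.04 - 4.72) = -4.176%, loss ≈ 19723 × 4.176/100 ≈ 824.
Year 2023: gap = -1.8 × (6.06 - 4.72) = -2.412%, loss ≈ 19723 × 2.412/100 ≈ 476.
Year 2024: gap = -1.8 × (7.52 - 4.72) = -5.04%, loss ≈ 19723 × 5.04/100 ≈ 994.
Year 2025: gap = -1.8 × (5.65 - 4.72) = -1.674%, loss ≈ 19723 × 1.674/100 ≈ 330.
Year 2026: gap = -1.8 × (5.98 - 4.72) = -2.268%, loss ≈ 19723 × 2.268/100 ≈ 447.
Total lost output = 824 + 476 + 994 + 330 + 447 = 3071 billion.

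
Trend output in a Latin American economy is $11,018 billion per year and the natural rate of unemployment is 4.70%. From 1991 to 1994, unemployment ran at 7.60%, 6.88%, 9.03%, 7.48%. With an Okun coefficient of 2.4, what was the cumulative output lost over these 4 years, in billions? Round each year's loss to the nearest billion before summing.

Year 1991: gap = -2.4 × (7.6 - 4.7) = -6.96%, loss ≈ 11018 × 6.96/100 ≈ 767.
Year 1992: gap = -2.4 × (6.88 - 4.7) = -5.232%, loss ≈ 11018 × 5.232/100 ≈ 576.
Year 1993: gap = -2.4 × (9.03 - 4.7) = -10.392%, loss ≈ 11018 × 10.392/100 ≈ 1145.
Year 1994: gap = -2.4 × (7.48 - 4.7) = -6.672%, loss ≈ 11018 × 6.672/100 ≈ 735.
Total lost output = 767 + 576 + 1145 + 735 = 3223 billion.

$3,223 billion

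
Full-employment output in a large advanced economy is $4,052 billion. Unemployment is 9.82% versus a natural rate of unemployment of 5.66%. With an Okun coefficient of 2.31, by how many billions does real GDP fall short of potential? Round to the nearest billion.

Output gap = -2.31 × (9.82 - 5.66) = -2.31 × 4.16 = -9.6096%.
Actual GDP ≈ 4052 × 0.903904 ≈ 3663 billion, so the shortfall is 4052 - 3663 = 389 billion.

$389 billion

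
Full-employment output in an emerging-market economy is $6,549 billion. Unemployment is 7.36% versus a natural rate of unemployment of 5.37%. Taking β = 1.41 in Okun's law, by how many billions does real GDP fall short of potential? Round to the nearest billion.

$184 billion

Output gap = -1.41 × (7.36 - 5.37) = -1.41 × 1.99 = -2.8059%.
Actual GDP ≈ 6549 × 0.971941 ≈ 6365 billion, so the shortfall is 6549 - 6365 = 184 billion.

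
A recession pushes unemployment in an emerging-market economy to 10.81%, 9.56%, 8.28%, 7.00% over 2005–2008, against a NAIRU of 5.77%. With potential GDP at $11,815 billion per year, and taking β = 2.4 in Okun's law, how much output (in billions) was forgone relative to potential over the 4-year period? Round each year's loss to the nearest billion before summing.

Year 2005: gap = -2.4 × (10.81 - 5.77) = -12.096%, loss ≈ 11815 × 12.096/100 ≈ 1429.
Year 2006: gap = -2.4 × (9.56 - 5.77) = -9.096%, loss ≈ 11815 × 9.096/100 ≈ 1075.
Year 2007: gap = -2.4 × (8.28 - 5.77) = -6.024%, loss ≈ 11815 × 6.024/100 ≈ 712.
Year 2008: gap = -2.4 × (7 - 5.77) = -2.952%, loss ≈ 11815 × 2.952/100 ≈ 349.
Total lost output = 1429 + 1075 + 712 + 349 = 3565 billion.

$3,565 billion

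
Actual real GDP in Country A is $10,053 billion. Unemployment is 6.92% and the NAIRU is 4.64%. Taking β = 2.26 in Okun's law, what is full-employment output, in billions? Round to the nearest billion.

Unemployment gap = 6.92 - 4.64 = 2.28 points, so output gap = -2.26 × 2.28 = -5.1528%.
Since Y = Y* × (1 + gap/100), Y* = 10053/0.948472 ≈ 10599 billion.

$10,599 billion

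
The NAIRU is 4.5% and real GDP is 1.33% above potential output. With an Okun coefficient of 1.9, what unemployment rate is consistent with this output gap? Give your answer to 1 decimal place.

From Okun's law, u - u* = -(output gap)/β = -(1.33)/1.9 = -0.7 points.
So u = 4.5 - 0.7 = 3.8%.

3.8%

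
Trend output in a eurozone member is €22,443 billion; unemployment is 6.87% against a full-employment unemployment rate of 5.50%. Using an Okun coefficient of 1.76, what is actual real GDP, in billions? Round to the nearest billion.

Unemployment gap = 6.87 - 5.5 = 1.37 points, so the output gap is -1.76 × 1.37 = -2.4112%.
Actual GDP = 22443 × (1 - 2.4112/100) = 22443 × 0.975888 ≈ 21902 billion.

€21,902 billion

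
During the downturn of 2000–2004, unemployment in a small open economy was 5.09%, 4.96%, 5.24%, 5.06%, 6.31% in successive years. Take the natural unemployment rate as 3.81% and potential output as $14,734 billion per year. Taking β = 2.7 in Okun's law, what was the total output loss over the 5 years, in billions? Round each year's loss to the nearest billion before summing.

Year 2000: gap = -2.7 × (5.09 - 3.81) = -3.456%, loss ≈ 14734 × 3.456/100 ≈ 509.
Year 2001: gap = -2.7 × (4.96 - 3.81) = -3.105%, loss ≈ 14734 × 3.105/100 ≈ 457.
Year 2002: gap = -2.7 × (5.24 - 3.81) = -3.861%, loss ≈ 14734 × 3.861/100 ≈ 569.
Year 2003: gap = -2.7 × (5.06 - 3.81) = -3.375%, loss ≈ 14734 × 3.375/100 ≈ 497.
Year 2004: gap = -2.7 × (6.31 - 3.81) = -6.75%, loss ≈ 14734 × 6.75/100 ≈ 995.
Total lost output = 509 + 457 + 569 + 497 + 995 = 3027 billion.

$3,027 billion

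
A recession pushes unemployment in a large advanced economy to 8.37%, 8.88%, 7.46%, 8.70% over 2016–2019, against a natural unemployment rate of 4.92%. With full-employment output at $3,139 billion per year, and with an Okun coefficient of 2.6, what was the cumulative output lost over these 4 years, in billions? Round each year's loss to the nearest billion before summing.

Year 2016: gap = -2.6 × (8.37 - 4.92) = -8.97%, loss ≈ 3139 × 8.97/100 ≈ 282.
Year 2017: gap = -2.6 × (8.88 - 4.92) = -10.296%, loss ≈ 3139 × 10.296/100 ≈ 323.
Year 2018: gap = -2.6 × (7.46 - 4.92) = -6.604%, loss ≈ 3139 × 6.604/100 ≈ 207.
Year 2019: gap = -2.6 × (8.7 - 4.92) = -9.828%, loss ≈ 3139 × 9.828/100 ≈ 309.
Total lost output = 282 + 323 + 207 + 309 = 1121 billion.

$1,121 billion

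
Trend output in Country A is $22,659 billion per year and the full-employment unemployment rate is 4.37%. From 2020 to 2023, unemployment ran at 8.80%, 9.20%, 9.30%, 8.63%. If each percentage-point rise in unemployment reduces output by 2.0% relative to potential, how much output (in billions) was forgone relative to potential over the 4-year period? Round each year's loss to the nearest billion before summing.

$8,362 billion

Year 2020: gap = -2.0 × (8.8 - 4.37) = -8.86%, loss ≈ 22659 × 8.86/100 ≈ 2008.
Year 2021: gap = -2.0 × (9.2 - 4.37) = -9.66%, loss ≈ 22659 × 9.66/100 ≈ 2189.
Year 2022: gap = -2.0 × (9.3 - 4.37) = -9.86%, loss ≈ 22659 × 9.86/100 ≈ 2234.
Year 2023: gap = -2.0 × (8.63 - 4.37) = -8.52%, loss ≈ 22659 × 8.52/100 ≈ 1931.
Total lost output = 2008 + 2189 + 2234 + 1931 = 8362 billion.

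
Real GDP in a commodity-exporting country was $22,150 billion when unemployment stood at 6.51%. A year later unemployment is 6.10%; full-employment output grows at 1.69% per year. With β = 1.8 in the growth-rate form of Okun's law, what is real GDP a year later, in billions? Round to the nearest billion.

Δu = 6.1 - 6.51 = -0.41 points.
Okun's law (growth form): g_Y = g_Y* - β × Δu = 1.69 - 1.8 × (-0.41) = 1.69 + 0.738 = 2.428%.
Real GDP in the next year = 22150 × (1 + 2.428/100) = 22150 × 1.02428 ≈ 22688 billion.

$22,688 billion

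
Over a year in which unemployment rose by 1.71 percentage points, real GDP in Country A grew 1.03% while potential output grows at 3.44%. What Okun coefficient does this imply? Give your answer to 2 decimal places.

Growth form: g_Y = g_Y* - β × Δu, so β = (g_Y* - g_Y)/Δu.
β = (3.44 - 1.03)/1.71 = 2.41/1.71 = 1.41.

β ≈ 1.41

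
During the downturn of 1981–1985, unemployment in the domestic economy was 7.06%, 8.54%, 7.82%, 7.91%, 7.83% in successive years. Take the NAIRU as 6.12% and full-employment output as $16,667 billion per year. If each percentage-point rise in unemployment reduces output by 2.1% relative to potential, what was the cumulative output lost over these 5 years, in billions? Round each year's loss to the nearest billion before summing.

Year 1981: gap = -2.1 × (7.06 - 6.12) = -1.974%, loss ≈ 16667 × 1.974/100 ≈ 329.
Year 1982: gap = -2.1 × (8.54 - 6.12) = -5.082%, loss ≈ 16667 × 5.082/100 ≈ 847.
Year 1983: gap = -2.1 × (7.82 - 6.12) = -3.57%, loss ≈ 16667 × 3.57/100 ≈ 595.
Year 1984: gap = -2.1 × (7.91 - 6.12) = -3.759%, loss ≈ 16667 × 3.759/100 ≈ 627.
Year 1985: gap = -2.1 × (7.83 - 6.12) = -3.591%, loss ≈ 16667 × 3.591/100 ≈ 599.
Total lost output = 329 + 847 + 595 + 627 + 599 = 2997 billion.

$2,997 billion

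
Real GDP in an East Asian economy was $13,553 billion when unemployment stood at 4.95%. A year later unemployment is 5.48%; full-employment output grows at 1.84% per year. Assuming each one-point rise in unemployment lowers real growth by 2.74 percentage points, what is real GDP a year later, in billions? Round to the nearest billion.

Δu = 5.48 - 4.95 = 0.53 points.
Okun's law (growth form): g_Y = g_Y* - β × Δu = 1.84 - 2.74 × (0.53) = 1.84 - 1.4522 = 0.3878%.
Real GDP in the next year = 13553 × (1 + 0.3878/100) = 13553 × 1.003878 ≈ 13606 billion.

$13,606 billion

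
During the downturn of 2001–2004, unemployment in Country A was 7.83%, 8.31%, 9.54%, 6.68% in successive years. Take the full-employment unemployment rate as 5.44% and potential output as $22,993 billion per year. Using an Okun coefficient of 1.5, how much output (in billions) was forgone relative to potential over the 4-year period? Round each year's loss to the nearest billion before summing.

$3,656 billion

Year 2001: gap = -1.5 × (7.83 - 5.44) = -3.585%, loss ≈ 22993 × 3.585/100 ≈ 824.
Year 2002: gap = -1.5 × (8.31 - 5.44) = -4.305%, loss ≈ 22993 × 4.305/100 ≈ 990.
Year 2003: gap = -1.5 × (9.54 - 5.44) = -6.15%, loss ≈ 22993 × 6.15/100 ≈ 1414.
Year 2004: gap = -1.5 × (6.68 - 5.44) = -1.86%, loss ≈ 22993 × 1.86/100 ≈ 428.
Total lost output = 824 + 990 + 1414 + 428 = 3656 billion.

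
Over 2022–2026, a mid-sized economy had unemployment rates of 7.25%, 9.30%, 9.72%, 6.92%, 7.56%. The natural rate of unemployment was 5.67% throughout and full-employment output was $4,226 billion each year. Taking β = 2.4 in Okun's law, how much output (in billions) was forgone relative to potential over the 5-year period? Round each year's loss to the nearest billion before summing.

Year 2022: gap = -2.4 × (7.25 - 5.67) = -3.792%, loss ≈ 4226 × 3.792/100 ≈ 160.
Year 2023: gap = -2.4 × (9.3 - 5.67) = -8.712%, loss ≈ 4226 × 8.712/100 ≈ 368.
Year 2024: gap = -2.4 × (9.72 - 5.67) = -9.72%, loss ≈ 4226 × 9.72/100 ≈ 411.
Year 2025: gap = -2.4 × (6.92 - 5.67) = -3%, loss ≈ 4226 × 3/100 ≈ 127.
Year 2026: gap = -2.4 × (7.56 - 5.67) = -4.536%, loss ≈ 4226 × 4.536/100 ≈ 192.
Total lost output = 160 + 368 + 411 + 127 + 192 = 1258 billion.

$1,258 billion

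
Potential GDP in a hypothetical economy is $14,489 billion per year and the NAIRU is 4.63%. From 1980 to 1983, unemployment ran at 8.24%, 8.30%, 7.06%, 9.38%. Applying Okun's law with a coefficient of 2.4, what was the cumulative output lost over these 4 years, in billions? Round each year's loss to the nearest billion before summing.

Year 1980: gap = -2.4 × (8.24 - 4.63) = -8.664%, loss ≈ 14489 × 8.664/100 ≈ 1255.
Year 1981: gap = -2.4 × (8.3 - 4.63) = -8.808%, loss ≈ 14489 × 8.808/100 ≈ 1276.
Year 1982: gap = -2.4 × (7.06 - 4.63) = -5.832%, loss ≈ 14489 × 5.832/100 ≈ 845.
Year 1983: gap = -2.4 × (9.38 - 4.63) = -11.4%, loss ≈ 14489 × 11.4/100 ≈ 1652.
Total lost output = 1255 + 1276 + 845 + 1652 = 5028 billion.

$5,028 billion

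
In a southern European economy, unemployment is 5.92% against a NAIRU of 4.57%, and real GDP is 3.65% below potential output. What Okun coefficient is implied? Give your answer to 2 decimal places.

Okun's law: output gap = -β × (u - u*).
-3.65 = -β × (5.92 - 4.57) = -β × 1.35, so β = 3.65/1.35 = 2.70.

β ≈ 2.70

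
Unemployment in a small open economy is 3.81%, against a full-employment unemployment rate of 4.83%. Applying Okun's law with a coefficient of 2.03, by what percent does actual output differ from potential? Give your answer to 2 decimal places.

2.07%

The unemployment gap is 3.81 - 4.83 = -1.02 percentage points.
Okun's law gives an output gap of -2.03 × (-1.02) = 2.0706%, i.e. 2.07% above potential.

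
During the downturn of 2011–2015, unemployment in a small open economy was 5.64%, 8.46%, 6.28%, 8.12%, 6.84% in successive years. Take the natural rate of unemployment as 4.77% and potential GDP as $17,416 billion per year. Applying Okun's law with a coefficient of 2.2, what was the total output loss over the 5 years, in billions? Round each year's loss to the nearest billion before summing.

$4,403 billion

Year 2011: gap = -2.2 × (5.64 - 4.77) = -1.914%, loss ≈ 17416 × 1.914/100 ≈ 333.
Year 2012: gap = -2.2 × (8.46 - 4.77) = -8.118%, loss ≈ 17416 × 8.118/100 ≈ 1414.
Year 2013: gap = -2.2 × (6.28 - 4.77) = -3.322%, loss ≈ 17416 × 3.322/100 ≈ 579.
Year 2014: gap = -2.2 × (8.12 - 4.77) = -7.37%, loss ≈ 17416 × 7.37/100 ≈ 1284.
Year 2015: gap = -2.2 × (6.84 - 4.77) = -4.554%, loss ≈ 17416 × 4.554/100 ≈ 793.
Total lost output = 333 + 1414 + 579 + 1284 + 793 = 4403 billion.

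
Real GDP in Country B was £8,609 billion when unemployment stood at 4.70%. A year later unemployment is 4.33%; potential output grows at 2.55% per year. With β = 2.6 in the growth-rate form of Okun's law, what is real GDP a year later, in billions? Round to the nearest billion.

Δu = 4.33 - 4.7 = -0.37 points.
Okun's law (growth form): g_Y = g_Y* - β × Δu = 2.55 - 2.6 × (-0.37) = 2.55 + 0.962 = 3.512%.
Real GDP in the next year = 8609 × (1 + 3.512/100) = 8609 × 1.03512 ≈ 8911 billion.

£8,911 billion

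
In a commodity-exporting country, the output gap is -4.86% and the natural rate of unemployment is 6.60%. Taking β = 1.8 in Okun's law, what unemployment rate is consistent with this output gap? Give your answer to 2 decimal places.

9.30%

From Okun's law, u - u* = -(output gap)/β = -(-4.86)/1.8 = 2.7 points.
So u = 6.6 + 2.7 = 9.30%.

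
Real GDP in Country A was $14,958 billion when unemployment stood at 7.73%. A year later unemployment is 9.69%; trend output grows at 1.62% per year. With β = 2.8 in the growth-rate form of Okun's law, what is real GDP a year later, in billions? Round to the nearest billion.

$14,379 billion

Δu = 9.69 - 7.73 = 1.96 points.
Okun's law (growth form): g_Y = g_Y* - β × Δu = 1.62 - 2.8 × (1.96) = 1.62 - 5.488 = -3.868%.
Real GDP in the next year = 14958 × (1 - 3.868/100) = 14958 × 0.96132 ≈ 14379 billion.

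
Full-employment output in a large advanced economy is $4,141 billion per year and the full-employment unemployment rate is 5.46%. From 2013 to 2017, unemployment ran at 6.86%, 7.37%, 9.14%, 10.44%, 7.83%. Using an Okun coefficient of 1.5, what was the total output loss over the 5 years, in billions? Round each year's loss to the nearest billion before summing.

Year 2013: gap = -1.5 × (6.86 - 5.46) = -2.1%, loss ≈ 4141 × 2.1/100 ≈ 87.
Year 2014: gap = -1.5 × (7.37 - 5.46) = -2.865%, loss ≈ 4141 × 2.865/100 ≈ 119.
Year 2015: gap = -1.5 × (9.14 - 5.46) = -5.52%, loss ≈ 4141 × 5.52/100 ≈ 229.
Year 2016: gap = -1.5 × (10.44 - 5.46) = -7.47%, loss ≈ 4141 × 7.47/100 ≈ 309.
Year 2017: gap = -1.5 × (7.83 - 5.46) = -3.555%, loss ≈ 4141 × 3.555/100 ≈ 147.
Total lost output = 87 + 119 + 229 + 309 + 147 = 891 billion.

$891 billion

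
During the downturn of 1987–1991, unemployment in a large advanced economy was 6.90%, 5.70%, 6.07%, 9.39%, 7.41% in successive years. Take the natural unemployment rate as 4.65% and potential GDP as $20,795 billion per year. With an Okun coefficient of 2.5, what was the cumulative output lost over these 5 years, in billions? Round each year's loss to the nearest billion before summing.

Year 1987: gap = -2.5 × (6.9 - 4.65) = -5.625%, loss ≈ 20795 × 5.625/100 ≈ 1170.
Year 1988: gap = -2.5 × (5.7 - 4.65) = -2.625%, loss ≈ 20795 × 2.625/100 ≈ 546.
Year 1989: gap = -2.5 × (6.07 - 4.65) = -3.55%, loss ≈ 20795 × 3.55/100 ≈ 738.
Year 1990: gap = -2.5 × (9.39 - 4.65) = -11.85%, loss ≈ 20795 × 11.85/100 ≈ 2464.
Year 1991: gap = -2.5 × (7.41 - 4.65) = -6.9%, loss ≈ 20795 × 6.9/100 ≈ 1435.
Total lost output = 1170 + 546 + 738 + 2464 + 1435 = 6353 billion.

$6,353 billion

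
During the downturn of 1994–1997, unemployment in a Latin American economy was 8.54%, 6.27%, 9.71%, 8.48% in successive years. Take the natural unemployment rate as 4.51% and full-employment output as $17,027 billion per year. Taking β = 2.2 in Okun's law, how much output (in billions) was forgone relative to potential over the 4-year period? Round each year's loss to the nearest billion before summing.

$5,604 billion

Year 1994: gap = -2.2 × (8.54 - 4.51) = -8.866%, loss ≈ 17027 × 8.866/100 ≈ 1510.
Year 1995: gap = -2.2 × (6.27 - 4.51) = -3.872%, loss ≈ 17027 × 3.872/100 ≈ 659.
Year 1996: gap = -2.2 × (9.71 - 4.51) = -11.44%, loss ≈ 17027 × 11.44/100 ≈ 1948.
Year 1997: gap = -2.2 × (8.48 - 4.51) = -8.734%, loss ≈ 17027 × 8.734/100 ≈ 1487.
Total lost output = 1510 + 659 + 1948 + 1487 = 5604 billion.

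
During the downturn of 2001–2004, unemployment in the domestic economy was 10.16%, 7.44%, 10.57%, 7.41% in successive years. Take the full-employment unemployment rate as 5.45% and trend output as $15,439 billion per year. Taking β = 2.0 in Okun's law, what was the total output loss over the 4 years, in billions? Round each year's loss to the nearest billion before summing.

$4,254 billion

Year 2001: gap = -2.0 × (10.16 - 5.45) = -9.42%, loss ≈ 15439 × 9.42/100 ≈ 1454.
Year 2002: gap = -2.0 × (7.44 - 5.45) = -3.98%, loss ≈ 15439 × 3.98/100 ≈ 614.
Year 2003: gap = -2.0 × (10.57 - 5.45) = -10.24%, loss ≈ 15439 × 10.24/100 ≈ 1581.
Year 2004: gap = -2.0 × (7.41 - 5.45) = -3.92%, loss ≈ 15439 × 3.92/100 ≈ 605.
Total lost output = 1454 + 614 + 1581 + 605 = 4254 billion.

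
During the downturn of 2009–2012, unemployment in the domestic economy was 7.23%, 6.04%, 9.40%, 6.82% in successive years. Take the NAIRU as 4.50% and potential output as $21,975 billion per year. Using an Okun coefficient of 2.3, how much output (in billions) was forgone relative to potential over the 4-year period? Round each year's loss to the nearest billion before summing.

Year 2009: gap = -2.3 × (7.23 - 4.5) = -6.279%, loss ≈ 21975 × 6.279/100 ≈ 1380.
Year 2010: gap = -2.3 × (6.04 - 4.5) = -3.542%, loss ≈ 21975 × 3.542/100 ≈ 778.
Year 2011: gap = -2.3 × (9.4 - 4.5) = -11.27%, loss ≈ 21975 × 11.27/100 ≈ 2477.
Year 2012: gap = -2.3 × (6.82 - 4.5) = -5.336%, loss ≈ 21975 × 5.336/100 ≈ 1173.
Total lost output = 1380 + 778 + 2477 + 1173 = 5808 billion.

$5,808 billion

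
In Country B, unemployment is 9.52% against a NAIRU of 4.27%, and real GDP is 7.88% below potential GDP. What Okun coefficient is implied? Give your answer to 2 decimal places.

β ≈ 1.50

Okun's law: output gap = -β × (u - u*).
-7.88 = -β × (9.52 - 4.27) = -β × 5.25, so β = 7.88/5.25 = 1.50.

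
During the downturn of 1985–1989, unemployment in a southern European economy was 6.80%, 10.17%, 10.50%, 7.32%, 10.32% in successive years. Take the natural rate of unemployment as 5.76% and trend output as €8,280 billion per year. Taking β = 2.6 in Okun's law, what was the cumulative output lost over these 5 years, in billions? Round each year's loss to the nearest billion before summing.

Year 1985: gap = -2.6 × (6.8 - 5.76) = -2.704%, loss ≈ 8280 × 2.704/100 ≈ 224.
Year 1986: gap = -2.6 × (10.17 - 5.76) = -11.466%, loss ≈ 8280 × 11.466/100 ≈ 949.
Year 1987: gap = -2.6 × (10.5 - 5.76) = -12.324%, loss ≈ 8280 × 12.324/100 ≈ 1020.
Year 1988: gap = -2.6 × (7.32 - 5.76) = -4.056%, loss ≈ 8280 × 4.056/100 ≈ 336.
Year 1989: gap = -2.6 × (10.32 - 5.76) = -11.856%, loss ≈ 8280 × 11.856/100 ≈ 982.
Total lost output = 224 + 949 + 1020 + 336 + 982 = 3511 billion.

€3,511 billion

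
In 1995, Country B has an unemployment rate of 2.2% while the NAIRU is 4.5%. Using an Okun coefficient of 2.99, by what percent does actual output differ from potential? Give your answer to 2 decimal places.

The unemployment gap is 2.2 - 4.5 = -2.3 percentage points.
Okun's law gives an output gap of -2.99 × (-2.3) = 6.877%, i.e. 6.88% above potential.

6.88%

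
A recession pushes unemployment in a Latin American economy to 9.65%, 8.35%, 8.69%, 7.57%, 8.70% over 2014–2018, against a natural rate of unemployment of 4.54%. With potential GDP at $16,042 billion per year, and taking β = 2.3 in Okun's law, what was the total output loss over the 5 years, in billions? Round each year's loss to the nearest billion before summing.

Year 2014: gap = -2.3 × (9.65 - 4.54) = -11.753%, loss ≈ 16042 × 11.753/100 ≈ 1885.
Year 2015: gap = -2.3 × (8.35 - 4.54) = -8.763%, loss ≈ 16042 × 8.763/100 ≈ 1406.
Year 2016: gap = -2.3 × (8.69 - 4.54) = -9.545%, loss ≈ 16042 × 9.545/100 ≈ 1531.
Year 2017: gap = -2.3 × (7.57 - 4.54) = -6.969%, loss ≈ 16042 × 6.969/100 ≈ 1118.
Year 2018: gap = -2.3 × (8.7 - 4.54) = -9.568%, loss ≈ 16042 × 9.568/100 ≈ 1535.
Total lost output = 1885 + 1406 + 1531 + 1118 + 1535 = 7475 billion.

$7,475 billion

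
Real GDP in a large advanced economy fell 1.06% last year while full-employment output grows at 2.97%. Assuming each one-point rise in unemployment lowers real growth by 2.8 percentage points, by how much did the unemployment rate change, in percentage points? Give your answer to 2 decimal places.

1.44 percentage points

Growth-rate Okun's law: g_Y = g_Y* - β × Δu, so Δu = (g_Y* - g_Y)/β.
Δu = (2.97 + 1.06)/2.8 = 4.03/2.8 = 1.44 percentage points.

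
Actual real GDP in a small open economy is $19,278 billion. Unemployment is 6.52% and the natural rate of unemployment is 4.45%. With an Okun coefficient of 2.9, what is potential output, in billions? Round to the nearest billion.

Unemployment gap = 6.52 - 4.45 = 2.07 points, so output gap = -2.9 × 2.07 = -6.003%.
Since Y = Y* × (1 + gap/100), Y* = 19278/0.93997 ≈ 20509 billion.

$20,509 billion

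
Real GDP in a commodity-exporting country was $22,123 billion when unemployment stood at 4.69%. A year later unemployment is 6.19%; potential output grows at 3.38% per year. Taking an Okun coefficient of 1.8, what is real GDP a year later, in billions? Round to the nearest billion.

$22,273 billion

Δu = 6.19 - 4.69 = 1.5 points.
Okun's law (growth form): g_Y = g_Y* - β × Δu = 3.38 - 1.8 × (1.50) = 3.38 - 2.7 = 0.68%.
Real GDP in the next year = 22123 × (1 + 0.68/100) = 22123 × 1.0068 ≈ 22273 billion.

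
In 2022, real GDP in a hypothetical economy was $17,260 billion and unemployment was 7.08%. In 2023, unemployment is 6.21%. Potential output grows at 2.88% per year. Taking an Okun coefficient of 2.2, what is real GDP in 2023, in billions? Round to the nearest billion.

Δu = 6.21 - 7.08 = -0.87 points.
Okun's law (growth form): g_Y = g_Y* - β × Δu = 2.88 - 2.2 × (-0.87) = 2.88 + 1.914 = 4.794%.
Real GDP in the next year = 17260 × (1 + 4.794/100) = 17260 × 1.04794 ≈ 18087 billion.

$18,087 billion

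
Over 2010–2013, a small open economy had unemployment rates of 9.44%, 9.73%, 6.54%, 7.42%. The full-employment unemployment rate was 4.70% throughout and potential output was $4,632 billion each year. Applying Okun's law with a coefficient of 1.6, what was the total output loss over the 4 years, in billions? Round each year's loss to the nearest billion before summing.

Year 2010: gap = -1.6 × (9.44 - 4.7) = -7.584%, loss ≈ 4632 × 7.584/100 ≈ 351.
Year 2011: gap = -1.6 × (9.73 - 4.7) = -8.048%, loss ≈ 4632 × 8.048/100 ≈ 373.
Year 2012: gap = -1.6 × (6.54 - 4.7) = -2.944%, loss ≈ 4632 × 2.944/100 ≈ 136.
Year 2013: gap = -1.6 × (7.42 - 4.7) = -4.352%, loss ≈ 4632 × 4.352/100 ≈ 202.
Total lost output = 351 + 373 + 136 + 202 = 1062 billion.

$1,062 billion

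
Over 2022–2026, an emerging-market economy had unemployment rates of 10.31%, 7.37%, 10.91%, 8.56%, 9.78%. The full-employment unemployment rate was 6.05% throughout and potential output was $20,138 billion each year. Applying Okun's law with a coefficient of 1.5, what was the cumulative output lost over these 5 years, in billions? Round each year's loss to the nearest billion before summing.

$5,039 billion

Year 2022: gap = -1.5 × (10.31 - 6.05) = -6.39%, loss ≈ 20138 × 6.39/100 ≈ 1287.
Year 2023: gap = -1.5 × (7.37 - 6.05) = -1.98%, loss ≈ 20138 × 1.98/100 ≈ 399.
Year 2024: gap = -1.5 × (10.91 - 6.05) = -7.29%, loss ≈ 20138 × 7.29/100 ≈ 1468.
Year 2025: gap = -1.5 × (8.56 - 6.05) = -3.765%, loss ≈ 20138 × 3.765/100 ≈ 758.
Year 2026: gap = -1.5 × (9.78 - 6.05) = -5.595%, loss ≈ 20138 × 5.595/100 ≈ 1127.
Total lost output = 1287 + 399 + 1468 + 758 + 1127 = 5039 billion.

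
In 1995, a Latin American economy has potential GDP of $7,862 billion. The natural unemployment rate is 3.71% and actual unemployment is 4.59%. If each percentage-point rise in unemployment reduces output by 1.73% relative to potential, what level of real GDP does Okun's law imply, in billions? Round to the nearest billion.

$7,742 billion

Unemployment gap = 4.59 - 3.71 = 0.88 points, so the output gap is -1.73 × 0.88 = -1.5224%.
Actual GDP = 7862 × (1 - 1.5224/100) = 7862 × 0.984776 ≈ 7742 billion.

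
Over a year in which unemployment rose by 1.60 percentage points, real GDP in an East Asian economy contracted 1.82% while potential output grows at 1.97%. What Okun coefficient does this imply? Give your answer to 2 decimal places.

Growth form: g_Y = g_Y* - β × Δu, so β = (g_Y* - g_Y)/Δu.
β = (1.97 + 1.82)/1.60 = 3.79/1.60 = 2.37.

β ≈ 2.37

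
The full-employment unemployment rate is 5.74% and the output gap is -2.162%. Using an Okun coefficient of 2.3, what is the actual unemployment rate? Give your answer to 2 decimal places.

6.68%

From Okun's law, u - u* = -(output gap)/β = -(-2.162)/2.3 = 0.94 points.
So u = 5.74 + 0.94 = 6.68%.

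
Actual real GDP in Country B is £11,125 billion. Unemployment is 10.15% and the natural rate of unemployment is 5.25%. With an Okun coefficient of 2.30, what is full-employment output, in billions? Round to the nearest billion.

Unemployment gap = 10.15 - 5.25 = 4.9 points, so output gap = -2.3 × 4.9 = -11.27%.
Since Y = Y* × (1 + gap/100), Y* = 11125/0.8873 ≈ 12538 billion.

£12,538 billion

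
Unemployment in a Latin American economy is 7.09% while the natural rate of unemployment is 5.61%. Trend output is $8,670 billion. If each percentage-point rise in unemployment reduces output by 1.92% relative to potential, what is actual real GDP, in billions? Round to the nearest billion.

Unemployment gap = 7.09 - 5.61 = 1.48 points, so the output gap is -1.92 × 1.48 = -2.8416%.
Actual GDP = 8670 × (1 - 2.8416/100) = 8670 × 0.971584 ≈ 8424 billion.

$8,424 billion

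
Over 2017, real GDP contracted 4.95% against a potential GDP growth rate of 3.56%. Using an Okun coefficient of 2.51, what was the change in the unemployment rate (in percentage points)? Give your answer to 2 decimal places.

3.39 percentage points

Growth-rate Okun's law: g_Y = g_Y* - β × Δu, so Δu = (g_Y* - g_Y)/β.
Δu = (3.56 + 4.95)/2.51 = 8.51/2.51 = 3.39 percentage points.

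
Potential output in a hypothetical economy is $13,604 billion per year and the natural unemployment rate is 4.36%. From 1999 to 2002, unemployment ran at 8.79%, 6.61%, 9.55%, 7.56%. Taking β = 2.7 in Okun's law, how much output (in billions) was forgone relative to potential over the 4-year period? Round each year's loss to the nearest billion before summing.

$5,534 billion

Year 1999: gap = -2.7 × (8.79 - 4.36) = -11.961%, loss ≈ 13604 × 11.961/100 ≈ 1627.
Year 2000: gap = -2.7 × (6.61 - 4.36) = -6.075%, loss ≈ 13604 × 6.075/100 ≈ 826.
Year 2001: gap = -2.7 × (9.55 - 4.36) = -14.013%, loss ≈ 13604 × 14.013/100 ≈ 1906.
Year 2002: gap = -2.7 × (7.56 - 4.36) = -8.64%, loss ≈ 13604 × 8.64/100 ≈ 1175.
Total lost output = 1627 + 826 + 1906 + 1175 = 5534 billion.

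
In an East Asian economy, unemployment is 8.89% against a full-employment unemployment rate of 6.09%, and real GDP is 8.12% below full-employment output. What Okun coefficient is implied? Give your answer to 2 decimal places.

Okun's law: output gap = -β × (u - u*).
-8.12 = -β × (8.89 - 6.09) = -β × 2.8, so β = 8.12/2.8 = 2.90.

β ≈ 2.90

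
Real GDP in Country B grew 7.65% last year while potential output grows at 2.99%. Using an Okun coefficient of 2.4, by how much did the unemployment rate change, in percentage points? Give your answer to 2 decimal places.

-1.94 percentage points

Growth-rate Okun's law: g_Y = g_Y* - β × Δu, so Δu = (g_Y* - g_Y)/β.
Δu = (2.99 - 7.65)/2.4 = -4.66/2.4 = -1.94 percentage points.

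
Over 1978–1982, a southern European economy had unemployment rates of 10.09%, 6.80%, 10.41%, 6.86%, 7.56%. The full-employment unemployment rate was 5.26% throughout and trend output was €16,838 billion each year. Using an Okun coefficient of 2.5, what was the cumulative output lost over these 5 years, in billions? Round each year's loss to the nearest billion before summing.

Year 1978: gap = -2.5 × (10.09 - 5.26) = -12.075%, loss ≈ 16838 × 12.075/100 ≈ 2033.
Year 1979: gap = -2.5 × (6.8 - 5.26) = -3.85%, loss ≈ 16838 × 3.85/100 ≈ 648.
Year 1980: gap = -2.5 × (10.41 - 5.26) = -12.875%, loss ≈ 16838 × 12.875/100 ≈ 2168.
Year 1981: gap = -2.5 × (6.86 - 5.26) = -4%, loss ≈ 16838 × 4/100 ≈ 674.
Year 1982: gap = -2.5 × (7.56 - 5.26) = -5.75%, loss ≈ 16838 × 5.75/100 ≈ 968.
Total lost output = 2033 + 648 + 2168 + 674 + 968 = 6491 billion.

€6,491 billion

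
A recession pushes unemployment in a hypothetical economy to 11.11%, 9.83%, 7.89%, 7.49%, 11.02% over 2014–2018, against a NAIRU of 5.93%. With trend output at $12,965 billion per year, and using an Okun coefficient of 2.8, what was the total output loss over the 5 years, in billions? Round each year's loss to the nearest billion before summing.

Year 2014: gap = -2.8 × (11.11 - 5.93) = -14.504%, loss ≈ 12965 × 14.504/100 ≈ 1880.
Year 2015: gap = -2.8 × (9.83 - 5.93) = -10.92%, loss ≈ 12965 × 10.92/100 ≈ 1416.
Year 2016: gap = -2.8 × (7.89 - 5.93) = -5.488%, loss ≈ 12965 × 5.488/100 ≈ 712.
Year 2017: gap = -2.8 × (7.49 - 5.93) = -4.368%, loss ≈ 12965 × 4.368/100 ≈ 566.
Year 2018: gap = -2.8 × (11.02 - 5.93) = -14.252%, loss ≈ 12965 × 14.252/100 ≈ 1848.
Total lost output = 1880 + 1416 + 712 + 566 + 1848 = 6422 billion.

$6,422 billion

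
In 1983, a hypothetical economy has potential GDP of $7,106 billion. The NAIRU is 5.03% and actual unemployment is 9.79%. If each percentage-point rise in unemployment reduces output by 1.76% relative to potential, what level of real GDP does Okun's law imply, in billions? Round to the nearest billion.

Unemployment gap = 9.79 - 5.03 = 4.76 points, so the output gap is -1.76 × 4.76 = -8.3776%.
Actual GDP = 7106 × (1 - 8.3776/100) = 7106 × 0.916224 ≈ 6511 billion.

$6,511 billion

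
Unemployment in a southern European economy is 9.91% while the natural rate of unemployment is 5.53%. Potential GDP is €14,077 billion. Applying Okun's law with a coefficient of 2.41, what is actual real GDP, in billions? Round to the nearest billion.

€12,591 billion

Unemployment gap = 9.91 - 5.53 = 4.38 points, so the output gap is -2.41 × 4.38 = -10.5558%.
Actual GDP = 14077 × (1 - 10.5558/100) = 14077 × 0.894442 ≈ 12591 billion.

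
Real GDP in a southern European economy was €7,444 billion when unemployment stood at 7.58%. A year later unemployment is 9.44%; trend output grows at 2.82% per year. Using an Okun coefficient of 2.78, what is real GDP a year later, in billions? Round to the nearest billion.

€7,269 billion

Δu = 9.44 - 7.58 = 1.86 points.
Okun's law (growth form): g_Y = g_Y* - β × Δu = 2.82 - 2.78 × (1.86) = 2.82 - 5.1708 = -2.3508%.
Real GDP in the next year = 7444 × (1 - 2.3508/100) = 7444 × 0.976492 ≈ 7269 billion.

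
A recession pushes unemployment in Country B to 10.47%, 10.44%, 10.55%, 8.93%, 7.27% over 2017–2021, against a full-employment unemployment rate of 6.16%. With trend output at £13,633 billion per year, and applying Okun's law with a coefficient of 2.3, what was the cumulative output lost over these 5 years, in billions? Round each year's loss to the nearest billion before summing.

Year 2017: gap = -2.3 × (10.47 - 6.16) = -9.913%, loss ≈ 13633 × 9.913/100 ≈ 1351.
Year 2018: gap = -2.3 × (10.44 - 6.16) = -9.844%, loss ≈ 13633 × 9.844/100 ≈ 1342.
Year 2019: gap = -2.3 × (10.55 - 6.16) = -10.097%, loss ≈ 13633 × 10.097/100 ≈ 1377.
Year 2020: gap = -2.3 × (8.93 - 6.16) = -6.371%, loss ≈ 13633 × 6.371/100 ≈ 869.
Year 2021: gap = -2.3 × (7.27 - 6.16) = -2.553%, loss ≈ 13633 × 2.553/100 ≈ 348.
Total lost output = 1351 + 1342 + 1377 + 869 + 348 = 5287 billion.

£5,287 billion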